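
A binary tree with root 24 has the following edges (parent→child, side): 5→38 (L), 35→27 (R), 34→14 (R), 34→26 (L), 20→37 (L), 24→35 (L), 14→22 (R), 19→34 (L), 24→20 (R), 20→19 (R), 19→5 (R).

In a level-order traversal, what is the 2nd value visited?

35

Level-order visits nodes level by level from the root, left to right within each level.
Level 0: 24
Level 1: 35, 20
Level 2: 27, 37, 19
Level 3: 34, 5
Level 4: 26, 14, 38
Level 5: 22
Full level-order sequence: 24, 35, 20, 27, 37, 19, 34, 5, 26, 14, 38, 22.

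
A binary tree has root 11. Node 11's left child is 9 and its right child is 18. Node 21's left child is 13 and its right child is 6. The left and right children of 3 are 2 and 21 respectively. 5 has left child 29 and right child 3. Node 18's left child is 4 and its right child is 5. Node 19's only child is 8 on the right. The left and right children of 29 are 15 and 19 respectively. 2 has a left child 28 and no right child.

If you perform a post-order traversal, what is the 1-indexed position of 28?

Post-order visits the left subtree, then the right subtree, then the node.
At 11: go left to 9.
  9 is a leaf — visit 9.
At 11: go right to 18.
  At 18: go left to 4.
    4 is a leaf — visit 4.
  At 18: go right to 5.
    At 5: go left to 29.
      At 29: go left to 15.
        15 is a leaf — visit 15.
      At 29: go right to 19.
        At 19: no left child.
        At 19: go right to 8.
          8 is a leaf — visit 8.
        Visit 19.
      Visit 29.
    At 5: go right to 3.
      At 3: go left to 2.
        At 2: go left to 28.
          28 is a leaf — visit 28.
        At 2: no right child.
        Visit 2.
      At 3: go right to 21.
        At 21: go left to 13.
          13 is a leaf — visit 13.
        At 21: go right to 6.
          6 is a leaf — visit 6.
        Visit 21.
      Visit 3.
    Visit 5.
  Visit 18.
Visit 11.
Full post-order sequence: 9, 4, 15, 8, 19, 29, 28, 2, 13, 6, 21, 3, 5, 18, 11.

7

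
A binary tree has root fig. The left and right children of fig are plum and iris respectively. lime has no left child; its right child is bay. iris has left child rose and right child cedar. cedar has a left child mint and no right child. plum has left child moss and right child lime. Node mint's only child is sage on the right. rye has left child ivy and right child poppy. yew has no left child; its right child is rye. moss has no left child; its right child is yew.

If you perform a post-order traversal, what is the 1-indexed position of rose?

9

Post-order visits the left subtree, then the right subtree, then the node.
At fig: go left to plum.
  At plum: go left to moss.
    At moss: no left child.
    At moss: go right to yew.
      At yew: no left child.
      At yew: go right to rye.
        At rye: go left to ivy.
          ivy is a leaf — visit ivy.
        At rye: go right to poppy.
          poppy is a leaf — visit poppy.
        Visit rye.
      Visit yew.
    Visit moss.
  At plum: go right to lime.
    At lime: no left child.
    At lime: go right to bay.
      bay is a leaf — visit bay.
    Visit lime.
  Visit plum.
At fig: go right to iris.
  At iris: go left to rose.
    rose is a leaf — visit rose.
  At iris: go right to cedar.
    At cedar: go left to mint.
      At mint: no left child.
      At mint: go right to sage.
        sage is a leaf — visit sage.
      Visit mint.
    At cedar: no right child.
    Visit cedar.
  Visit iris.
Visit fig.
Full post-order sequence: ivy, poppy, rye, yew, moss, bay, lime, plum, rose, sage, mint, cedar, iris, fig.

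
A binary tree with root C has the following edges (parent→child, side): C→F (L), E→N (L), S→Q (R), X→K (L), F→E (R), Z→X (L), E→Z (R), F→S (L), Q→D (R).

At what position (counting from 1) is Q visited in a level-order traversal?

Level-order visits nodes level by level from the root, left to right within each level.
Level 0: C
Level 1: F
Level 2: S, E
Level 3: Q, N, Z
Level 4: D, X
Level 5: K
Full level-order sequence: C, F, S, E, Q, N, Z, D, X, K.

5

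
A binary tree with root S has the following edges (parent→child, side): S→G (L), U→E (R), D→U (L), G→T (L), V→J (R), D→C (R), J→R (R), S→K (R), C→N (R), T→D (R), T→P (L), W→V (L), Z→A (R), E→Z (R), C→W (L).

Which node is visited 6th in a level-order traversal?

D

Level-order visits nodes level by level from the root, left to right within each level.
Level 0: S
Level 1: G, K
Level 2: T
Level 3: P, D
Level 4: U, C
Level 5: E, W, N
Level 6: Z, V
Level 7: A, J
Level 8: R
Full level-order sequence: S, G, K, T, P, D, U, C, E, W, N, Z, V, A, J, R.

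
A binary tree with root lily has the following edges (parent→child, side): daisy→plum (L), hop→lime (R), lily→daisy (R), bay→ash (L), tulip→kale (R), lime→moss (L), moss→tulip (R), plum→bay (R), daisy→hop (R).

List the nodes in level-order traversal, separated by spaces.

Level-order visits nodes level by level from the root, left to right within each level.
Level 0: lily
Level 1: daisy
Level 2: plum, hop
Level 3: bay, lime
Level 4: ash, moss
Level 5: tulip
Level 6: kale

lily daisy plum hop bay lime ash moss tulip kale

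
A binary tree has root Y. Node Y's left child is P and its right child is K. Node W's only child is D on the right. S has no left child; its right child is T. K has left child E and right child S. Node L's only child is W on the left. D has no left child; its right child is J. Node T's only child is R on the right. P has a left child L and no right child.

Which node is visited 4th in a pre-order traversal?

W

Pre-order visits the node, then its left subtree, then its right subtree.
Visit Y.
At Y: go left to P.
  Visit P.
  At P: go left to L.
    Visit L.
    At L: go left to W.
      Visit W.
      At W: no left child.
      At W: go right to D.
        Visit D.
        At D: no left child.
        At D: go right to J.
          J is a leaf — visit J.
    At L: no right child.
  At P: no right child.
At Y: go right to K.
  Visit K.
  At K: go left to E.
    E is a leaf — visit E.
  At K: go right to S.
    Visit S.
    At S: no left child.
    At S: go right to T.
      Visit T.
      At T: no left child.
      At T: go right to R.
        R is a leaf — visit R.
Full pre-order sequence: Y, P, L, W, D, J, K, E, S, T, R.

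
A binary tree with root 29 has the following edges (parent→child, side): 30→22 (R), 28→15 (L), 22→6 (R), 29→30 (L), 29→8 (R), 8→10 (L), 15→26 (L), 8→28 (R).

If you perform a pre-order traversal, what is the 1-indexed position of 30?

2

Pre-order visits the node, then its left subtree, then its right subtree.
Visit 29.
At 29: go left to 30.
  Visit 30.
  At 30: no left child.
  At 30: go right to 22.
    Visit 22.
    At 22: no left child.
    At 22: go right to 6.
      6 is a leaf — visit 6.
At 29: go right to 8.
  Visit 8.
  At 8: go left to 10.
    10 is a leaf — visit 10.
  At 8: go right to 28.
    Visit 28.
    At 28: go left to 15.
      Visit 15.
      At 15: go left to 26.
        26 is a leaf — visit 26.
      At 15: no right child.
    At 28: no right child.
Full pre-order sequence: 29, 30, 22, 6, 8, 10, 28, 15, 26.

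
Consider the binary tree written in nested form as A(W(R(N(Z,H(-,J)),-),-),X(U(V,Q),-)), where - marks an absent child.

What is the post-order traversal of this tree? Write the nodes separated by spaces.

Z J H N R W V Q U X A

Post-order visits the left subtree, then the right subtree, then the node.
At A: go left to W.
  At W: go left to R.
    At R: go left to N.
      At N: go left to Z.
        Z is a leaf — visit Z.
      At N: go right to H.
        At H: no left child.
        At H: go right to J.
          J is a leaf — visit J.
        Visit H.
      Visit N.
    At R: no right child.
    Visit R.
  At W: no right child.
  Visit W.
At A: go right to X.
  At X: go left to U.
    At U: go left to V.
      V is a leaf — visit V.
    At U: go right to Q.
      Q is a leaf — visit Q.
    Visit U.
  At X: no right child.
  Visit X.
Visit A.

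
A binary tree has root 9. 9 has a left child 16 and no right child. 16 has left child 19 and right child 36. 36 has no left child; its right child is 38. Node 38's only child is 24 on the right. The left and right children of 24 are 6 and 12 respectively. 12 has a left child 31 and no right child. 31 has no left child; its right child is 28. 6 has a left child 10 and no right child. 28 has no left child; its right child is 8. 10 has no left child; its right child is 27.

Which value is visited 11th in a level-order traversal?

27

Level-order visits nodes level by level from the root, left to right within each level.
Level 0: 9
Level 1: 16
Level 2: 19, 36
Level 3: 38
Level 4: 24
Level 5: 6, 12
Level 6: 10, 31
Level 7: 27, 28
Level 8: 8
Full level-order sequence: 9, 16, 19, 36, 38, 24, 6, 12, 10, 31, 27, 28, 8.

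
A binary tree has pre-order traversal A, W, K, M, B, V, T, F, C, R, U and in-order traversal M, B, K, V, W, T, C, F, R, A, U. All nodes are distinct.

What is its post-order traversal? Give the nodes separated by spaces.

The first element of pre-order is the root; it splits in-order into left and right subtrees.
Root A: left subtree has 9 nodes {M, B, K, V, W, T, C, F, R}, right has 1 {U}.
  Root W: left subtree has 4 nodes {M, B, K, V}, right has 4 {T, C, F, R}.
    Root K: left subtree has 2 nodes {M, B}, right has 1 {V}.
      Root M: left subtree has 0 nodes { }, right has 1 {B}.
    Root T: left subtree has 0 nodes { }, right has 3 {C, F, R}.
      Root F: left subtree has 1 node {C}, right has 1 {R}.

B M V K C R F T W U A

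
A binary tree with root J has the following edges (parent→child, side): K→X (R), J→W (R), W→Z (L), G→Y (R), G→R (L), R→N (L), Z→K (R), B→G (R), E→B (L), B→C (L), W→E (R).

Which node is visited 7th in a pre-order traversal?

B

Pre-order visits the node, then its left subtree, then its right subtree.
Visit J.
At J: no left child.
At J: go right to W.
  Visit W.
  At W: go left to Z.
    Visit Z.
    At Z: no left child.
    At Z: go right to K.
      Visit K.
      At K: no left child.
      At K: go right to X.
        X is a leaf — visit X.
  At W: go right to E.
    Visit E.
    At E: go left to B.
      Visit B.
      At B: go left to C.
        C is a leaf — visit C.
      At B: go right to G.
        Visit G.
        At G: go left to R.
          Visit R.
          At R: go left to N.
            N is a leaf — visit N.
          At R: no right child.
        At G: go right to Y.
          Y is a leaf — visit Y.
    At E: no right child.
Full pre-order sequence: J, W, Z, K, X, E, B, C, G, R, N, Y.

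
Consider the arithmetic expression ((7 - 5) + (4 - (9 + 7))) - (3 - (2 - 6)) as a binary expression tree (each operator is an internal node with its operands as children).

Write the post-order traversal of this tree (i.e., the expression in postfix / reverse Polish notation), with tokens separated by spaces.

Post-order on an expression tree gives postfix notation: for each operator, emit left operand, right operand, then the operator.

7 5 - 4 9 7 + - + 3 2 6 - - -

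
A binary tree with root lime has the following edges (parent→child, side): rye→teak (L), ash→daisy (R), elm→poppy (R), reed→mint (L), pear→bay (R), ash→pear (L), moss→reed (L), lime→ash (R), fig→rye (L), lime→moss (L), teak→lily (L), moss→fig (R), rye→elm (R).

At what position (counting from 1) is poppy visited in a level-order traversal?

Level-order visits nodes level by level from the root, left to right within each level.
Level 0: lime
Level 1: moss, ash
Level 2: reed, fig, pear, daisy
Level 3: mint, rye, bay
Level 4: teak, elm
Level 5: lily, poppy
Full level-order sequence: lime, moss, ash, reed, fig, pear, daisy, mint, rye, bay, teak, elm, lily, poppy.

14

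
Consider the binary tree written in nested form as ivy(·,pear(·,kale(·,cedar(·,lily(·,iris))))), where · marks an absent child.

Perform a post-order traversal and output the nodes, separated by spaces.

iris lily cedar kale pear ivy

Post-order visits the left subtree, then the right subtree, then the node.
At ivy: no left child.
At ivy: go right to pear.
  At pear: no left child.
  At pear: go right to kale.
    At kale: no left child.
    At kale: go right to cedar.
      At cedar: no left child.
      At cedar: go right to lily.
        At lily: no left child.
        At lily: go right to iris.
          iris is a leaf — visit iris.
        Visit lily.
      Visit cedar.
    Visit kale.
  Visit pear.
Visit ivy.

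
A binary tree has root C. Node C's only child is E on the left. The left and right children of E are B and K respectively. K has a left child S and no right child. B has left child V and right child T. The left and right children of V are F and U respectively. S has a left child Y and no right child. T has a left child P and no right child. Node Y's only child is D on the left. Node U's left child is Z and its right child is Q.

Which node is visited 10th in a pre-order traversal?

P

Pre-order visits the node, then its left subtree, then its right subtree.
Visit C.
At C: go left to E.
  Visit E.
  At E: go left to B.
    Visit B.
    At B: go left to V.
      Visit V.
      At V: go left to F.
        F is a leaf — visit F.
      At V: go right to U.
        Visit U.
        At U: go left to Z.
          Z is a leaf — visit Z.
        At U: go right to Q.
          Q is a leaf — visit Q.
    At B: go right to T.
      Visit T.
      At T: go left to P.
        P is a leaf — visit P.
      At T: no right child.
  At E: go right to K.
    Visit K.
    At K: go left to S.
      Visit S.
      At S: go left to Y.
        Visit Y.
        At Y: go left to D.
          D is a leaf — visit D.
        At Y: no right child.
      At S: no right child.
    At K: no right child.
At C: no right child.
Full pre-order sequence: C, E, B, V, F, U, Z, Q, T, P, K, S, Y, D.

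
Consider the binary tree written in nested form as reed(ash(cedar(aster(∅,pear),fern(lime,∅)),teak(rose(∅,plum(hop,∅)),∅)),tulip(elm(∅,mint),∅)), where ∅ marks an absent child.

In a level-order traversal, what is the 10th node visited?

mint

Level-order visits nodes level by level from the root, left to right within each level.
Level 0: reed
Level 1: ash, tulip
Level 2: cedar, teak, elm
Level 3: aster, fern, rose, mint
Level 4: pear, lime, plum
Level 5: hop
Full level-order sequence: reed, ash, tulip, cedar, teak, elm, aster, fern, rose, mint, pear, lime, plum, hop.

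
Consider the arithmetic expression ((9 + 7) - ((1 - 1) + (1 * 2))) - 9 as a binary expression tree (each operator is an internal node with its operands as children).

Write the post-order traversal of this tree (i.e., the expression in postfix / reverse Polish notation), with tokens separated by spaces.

Post-order on an expression tree gives postfix notation: for each operator, emit left operand, right operand, then the operator.

9 7 + 1 1 - 1 2 * + - 9 -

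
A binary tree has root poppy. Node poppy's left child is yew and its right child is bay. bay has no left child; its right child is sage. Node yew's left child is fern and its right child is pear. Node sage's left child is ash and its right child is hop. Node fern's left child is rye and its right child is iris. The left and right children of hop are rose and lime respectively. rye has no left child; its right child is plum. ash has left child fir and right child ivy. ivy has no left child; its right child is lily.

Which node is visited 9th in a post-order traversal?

ivy

Post-order visits the left subtree, then the right subtree, then the node.
At poppy: go left to yew.
  At yew: go left to fern.
    At fern: go left to rye.
      At rye: no left child.
      At rye: go right to plum.
        plum is a leaf — visit plum.
      Visit rye.
    At fern: go right to iris.
      iris is a leaf — visit iris.
    Visit fern.
  At yew: go right to pear.
    pear is a leaf — visit pear.
  Visit yew.
At poppy: go right to bay.
  At bay: no left child.
  At bay: go right to sage.
    At sage: go left to ash.
      At ash: go left to fir.
        fir is a leaf — visit fir.
      At ash: go right to ivy.
        At ivy: no left child.
        At ivy: go right to lily.
          lily is a leaf — visit lily.
        Visit ivy.
      Visit ash.
    At sage: go right to hop.
      At hop: go left to rose.
        rose is a leaf — visit rose.
      At hop: go right to lime.
        lime is a leaf — visit lime.
      Visit hop.
    Visit sage.
  Visit bay.
Visit poppy.
Full post-order sequence: plum, rye, iris, fern, pear, yew, fir, lily, ivy, ash, rose, lime, hop, sage, bay, poppy.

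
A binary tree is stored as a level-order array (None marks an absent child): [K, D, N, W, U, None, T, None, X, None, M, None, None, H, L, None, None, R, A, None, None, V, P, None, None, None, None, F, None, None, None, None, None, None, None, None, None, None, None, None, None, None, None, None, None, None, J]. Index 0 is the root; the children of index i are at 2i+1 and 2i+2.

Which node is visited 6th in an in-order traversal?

U

In-order visits the left subtree, then the node, then the right subtree.
At K: go left to D.
  At D: go left to W.
    At W: no left child.
    Visit W.
    At W: go right to X.
      At X: go left to R.
        R is a leaf — visit R.
      Visit X.
      At X: go right to A.
        A is a leaf — visit A.
  Visit D.
  At D: go right to U.
    At U: no left child.
    Visit U.
    At U: go right to M.
      At M: go left to V.
        V is a leaf — visit V.
      Visit M.
      At M: go right to P.
        At P: no left child.
        Visit P.
        At P: go right to J.
          J is a leaf — visit J.
Visit K.
At K: go right to N.
  At N: no left child.
  Visit N.
  At N: go right to T.
    At T: go left to H.
      At H: go left to F.
        F is a leaf — visit F.
      Visit H.
      At H: no right child.
    Visit T.
    At T: go right to L.
      L is a leaf — visit L.
Full in-order sequence: W, R, X, A, D, U, V, M, P, J, K, N, F, H, T, L.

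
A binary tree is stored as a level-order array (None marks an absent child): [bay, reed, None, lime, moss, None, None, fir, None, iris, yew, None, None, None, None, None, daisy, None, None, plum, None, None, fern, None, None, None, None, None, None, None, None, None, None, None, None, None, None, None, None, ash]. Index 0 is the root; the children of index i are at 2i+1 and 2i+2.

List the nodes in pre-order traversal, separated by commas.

Pre-order visits the node, then its left subtree, then its right subtree.
Visit bay.
At bay: go left to reed.
  Visit reed.
  At reed: go left to lime.
    Visit lime.
    At lime: go left to fir.
      Visit fir.
      At fir: no left child.
      At fir: go right to daisy.
        daisy is a leaf — visit daisy.
    At lime: no right child.
  At reed: go right to moss.
    Visit moss.
    At moss: go left to iris.
      Visit iris.
      At iris: go left to plum.
        Visit plum.
        At plum: go left to ash.
          ash is a leaf — visit ash.
        At plum: no right child.
      At iris: no right child.
    At moss: go right to yew.
      Visit yew.
      At yew: no left child.
      At yew: go right to fern.
        fern is a leaf — visit fern.
At bay: no right child.

bay, reed, lime, fir, daisy, moss, iris, plum, ash, yew, fern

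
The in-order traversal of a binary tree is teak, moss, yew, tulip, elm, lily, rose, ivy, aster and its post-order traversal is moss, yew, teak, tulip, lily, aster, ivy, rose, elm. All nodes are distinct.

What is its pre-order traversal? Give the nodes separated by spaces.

The last element of post-order is the root; it splits in-order into left and right subtrees.
Root elm: left subtree has 4 nodes {teak, moss, yew, tulip}, right has 4 {lily, rose, ivy, aster}.
  Root tulip: left subtree has 3 nodes {teak, moss, yew}, right has 0 { }.
    Root teak: left subtree has 0 nodes { }, right has 2 {moss, yew}.
      Root yew: left subtree has 1 node {moss}, right has 0 { }.
  Root rose: left subtree has 1 node {lily}, right has 2 {ivy, aster}.
    Root ivy: left subtree has 0 nodes { }, right has 1 {aster}.

elm tulip teak yew moss rose lily ivy aster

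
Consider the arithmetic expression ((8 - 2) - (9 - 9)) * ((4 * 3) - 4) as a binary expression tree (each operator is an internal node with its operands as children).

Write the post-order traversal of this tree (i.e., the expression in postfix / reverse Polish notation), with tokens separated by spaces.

Post-order on an expression tree gives postfix notation: for each operator, emit left operand, right operand, then the operator.

8 2 - 9 9 - - 4 3 * 4 - *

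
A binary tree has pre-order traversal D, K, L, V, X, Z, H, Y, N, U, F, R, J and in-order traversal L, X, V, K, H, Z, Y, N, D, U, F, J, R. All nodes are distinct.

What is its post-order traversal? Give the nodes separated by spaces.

X V L H N Y Z K J R F U D

The first element of pre-order is the root; it splits in-order into left and right subtrees.
Root D: left subtree has 8 nodes {L, X, V, K, H, Z, Y, N}, right has 4 {U, F, J, R}.
  Root K: left subtree has 3 nodes {L, X, V}, right has 4 {H, Z, Y, N}.
    Root L: left subtree has 0 nodes { }, right has 2 {X, V}.
      Root V: left subtree has 1 node {X}, right has 0 { }.
    Root Z: left subtree has 1 node {H}, right has 2 {Y, N}.
      Root Y: left subtree has 0 nodes { }, right has 1 {N}.
  Root U: left subtree has 0 nodes { }, right has 3 {F, J, R}.
    Root F: left subtree has 0 nodes { }, right has 2 {J, R}.
      Root R: left subtree has 1 node {J}, right has 0 { }.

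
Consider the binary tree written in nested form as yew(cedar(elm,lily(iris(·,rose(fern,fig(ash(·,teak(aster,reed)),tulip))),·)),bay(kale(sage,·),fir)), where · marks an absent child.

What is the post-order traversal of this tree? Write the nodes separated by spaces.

elm fern aster reed teak ash tulip fig rose iris lily cedar sage kale fir bay yew

Post-order visits the left subtree, then the right subtree, then the node.
At yew: go left to cedar.
  At cedar: go left to elm.
    elm is a leaf — visit elm.
  At cedar: go right to lily.
    At lily: go left to iris.
      At iris: no left child.
      At iris: go right to rose.
        At rose: go left to fern.
          fern is a leaf — visit fern.
        At rose: go right to fig.
          At fig: go left to ash.
            At ash: no left child.
            At ash: go right to teak.
              At teak: go left to aster.
                aster is a leaf — visit aster.
              At teak: go right to reed.
                reed is a leaf — visit reed.
              Visit teak.
            Visit ash.
          At fig: go right to tulip.
            tulip is a leaf — visit tulip.
          Visit fig.
        Visit rose.
      Visit iris.
    At lily: no right child.
    Visit lily.
  Visit cedar.
At yew: go right to bay.
  At bay: go left to kale.
    At kale: go left to sage.
      sage is a leaf — visit sage.
    At kale: no right child.
    Visit kale.
  At bay: go right to fir.
    fir is a leaf — visit fir.
  Visit bay.
Visit yew.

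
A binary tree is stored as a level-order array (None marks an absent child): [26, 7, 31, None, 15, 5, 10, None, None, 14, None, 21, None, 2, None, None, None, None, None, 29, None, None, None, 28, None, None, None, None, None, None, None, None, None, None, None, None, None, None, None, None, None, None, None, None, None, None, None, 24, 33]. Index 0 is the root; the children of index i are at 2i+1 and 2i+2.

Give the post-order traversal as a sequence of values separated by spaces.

Post-order visits the left subtree, then the right subtree, then the node.
At 26: go left to 7.
  At 7: no left child.
  At 7: go right to 15.
    At 15: go left to 14.
      At 14: go left to 29.
        29 is a leaf — visit 29.
      At 14: no right child.
      Visit 14.
    At 15: no right child.
    Visit 15.
  Visit 7.
At 26: go right to 31.
  At 31: go left to 5.
    At 5: go left to 21.
      At 21: go left to 28.
        At 28: go left to 24.
          24 is a leaf — visit 24.
        At 28: go right to 33.
          33 is a leaf — visit 33.
        Visit 28.
      At 21: no right child.
      Visit 21.
    At 5: no right child.
    Visit 5.
  At 31: go right to 10.
    At 10: go left to 2.
      2 is a leaf — visit 2.
    At 10: no right child.
    Visit 10.
  Visit 31.
Visit 26.

29 14 15 7 24 33 28 21 5 2 10 31 26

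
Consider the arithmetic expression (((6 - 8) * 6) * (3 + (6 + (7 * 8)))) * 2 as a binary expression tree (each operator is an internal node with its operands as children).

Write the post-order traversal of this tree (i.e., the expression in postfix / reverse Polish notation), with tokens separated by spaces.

Post-order on an expression tree gives postfix notation: for each operator, emit left operand, right operand, then the operator.

6 8 - 6 * 3 6 7 8 * + + * 2 *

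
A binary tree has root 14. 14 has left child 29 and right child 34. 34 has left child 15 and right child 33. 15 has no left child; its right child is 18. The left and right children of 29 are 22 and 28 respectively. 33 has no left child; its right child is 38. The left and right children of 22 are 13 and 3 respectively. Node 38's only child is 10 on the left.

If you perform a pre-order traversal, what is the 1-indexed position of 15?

Pre-order visits the node, then its left subtree, then its right subtree.
Visit 14.
At 14: go left to 29.
  Visit 29.
  At 29: go left to 22.
    Visit 22.
    At 22: go left to 13.
      13 is a leaf — visit 13.
    At 22: go right to 3.
      3 is a leaf — visit 3.
  At 29: go right to 28.
    28 is a leaf — visit 28.
At 14: go right to 34.
  Visit 34.
  At 34: go left to 15.
    Visit 15.
    At 15: no left child.
    At 15: go right to 18.
      18 is a leaf — visit 18.
  At 34: go right to 33.
    Visit 33.
    At 33: no left child.
    At 33: go right to 38.
      Visit 38.
      At 38: go left to 10.
        10 is a leaf — visit 10.
      At 38: no right child.
Full pre-order sequence: 14, 29, 22, 13, 3, 28, 34, 15, 18, 33, 38, 10.

8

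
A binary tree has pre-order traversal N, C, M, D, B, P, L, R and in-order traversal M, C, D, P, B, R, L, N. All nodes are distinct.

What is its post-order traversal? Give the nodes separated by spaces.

M P R L B D C N

The first element of pre-order is the root; it splits in-order into left and right subtrees.
Root N: left subtree has 7 nodes {M, C, D, P, B, R, L}, right has 0 { }.
  Root C: left subtree has 1 node {M}, right has 5 {D, P, B, R, L}.
    Root D: left subtree has 0 nodes { }, right has 4 {P, B, R, L}.
      Root B: left subtree has 1 node {P}, right has 2 {R, L}.
        Root L: left subtree has 1 node {R}, right has 0 { }.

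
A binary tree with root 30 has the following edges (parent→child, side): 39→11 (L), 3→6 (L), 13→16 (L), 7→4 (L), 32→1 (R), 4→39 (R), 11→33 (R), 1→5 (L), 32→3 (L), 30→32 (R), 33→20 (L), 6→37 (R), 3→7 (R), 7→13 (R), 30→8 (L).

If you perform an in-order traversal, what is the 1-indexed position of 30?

In-order visits the left subtree, then the node, then the right subtree.
At 30: go left to 8.
  8 is a leaf — visit 8.
Visit 30.
At 30: go right to 32.
  At 32: go left to 3.
    At 3: go left to 6.
      At 6: no left child.
      Visit 6.
      At 6: go right to 37.
        37 is a leaf — visit 37.
    Visit 3.
    At 3: go right to 7.
      At 7: go left to 4.
        At 4: no left child.
        Visit 4.
        At 4: go right to 39.
          At 39: go left to 11.
            At 11: no left child.
            Visit 11.
            At 11: go right to 33.
              At 33: go left to 20.
                20 is a leaf — visit 20.
              Visit 33.
              At 33: no right child.
          Visit 39.
          At 39: no right child.
      Visit 7.
      At 7: go right to 13.
        At 13: go left to 16.
          16 is a leaf — visit 16.
        Visit 13.
        At 13: no right child.
  Visit 32.
  At 32: go right to 1.
    At 1: go left to 5.
      5 is a leaf — visit 5.
    Visit 1.
    At 1: no right child.
Full in-order sequence: 8, 30, 6, 37, 3, 4, 11, 20, 33, 39, 7, 16, 13, 32, 5, 1.

2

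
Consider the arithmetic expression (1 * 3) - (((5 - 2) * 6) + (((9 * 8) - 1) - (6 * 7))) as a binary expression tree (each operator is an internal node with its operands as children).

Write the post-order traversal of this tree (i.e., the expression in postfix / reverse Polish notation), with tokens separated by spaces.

1 3 * 5 2 - 6 * 9 8 * 1 - 6 7 * - + -

Post-order on an expression tree gives postfix notation: for each operator, emit left operand, right operand, then the operator.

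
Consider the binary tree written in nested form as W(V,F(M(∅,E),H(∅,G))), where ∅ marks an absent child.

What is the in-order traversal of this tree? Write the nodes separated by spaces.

In-order visits the left subtree, then the node, then the right subtree.
At W: go left to V.
  V is a leaf — visit V.
Visit W.
At W: go right to F.
  At F: go left to M.
    At M: no left child.
    Visit M.
    At M: go right to E.
      E is a leaf — visit E.
  Visit F.
  At F: go right to H.
    At H: no left child.
    Visit H.
    At H: go right to G.
      G is a leaf — visit G.

V W M E F H G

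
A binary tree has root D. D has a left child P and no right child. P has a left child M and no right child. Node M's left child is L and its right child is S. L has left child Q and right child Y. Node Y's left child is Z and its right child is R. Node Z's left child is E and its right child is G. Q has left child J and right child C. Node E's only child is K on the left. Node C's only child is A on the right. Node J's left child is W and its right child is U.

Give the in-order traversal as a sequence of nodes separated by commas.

W, J, U, Q, C, A, L, K, E, Z, G, Y, R, M, S, P, D

In-order visits the left subtree, then the node, then the right subtree.
At D: go left to P.
  At P: go left to M.
    At M: go left to L.
      At L: go left to Q.
        At Q: go left to J.
          At J: go left to W.
            W is a leaf — visit W.
          Visit J.
          At J: go right to U.
            U is a leaf — visit U.
        Visit Q.
        At Q: go right to C.
          At C: no left child.
          Visit C.
          At C: go right to A.
            A is a leaf — visit A.
      Visit L.
      At L: go right to Y.
        At Y: go left to Z.
          At Z: go left to E.
            At E: go left to K.
              K is a leaf — visit K.
            Visit E.
            At E: no right child.
          Visit Z.
          At Z: go right to G.
            G is a leaf — visit G.
        Visit Y.
        At Y: go right to R.
          R is a leaf — visit R.
    Visit M.
    At M: go right to S.
      S is a leaf — visit S.
  Visit P.
  At P: no right child.
Visit D.
At D: no right child.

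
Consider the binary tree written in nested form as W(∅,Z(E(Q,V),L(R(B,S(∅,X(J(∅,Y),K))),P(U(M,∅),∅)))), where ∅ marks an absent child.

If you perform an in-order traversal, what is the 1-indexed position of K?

12

In-order visits the left subtree, then the node, then the right subtree.
At W: no left child.
Visit W.
At W: go right to Z.
  At Z: go left to E.
    At E: go left to Q.
      Q is a leaf — visit Q.
    Visit E.
    At E: go right to V.
      V is a leaf — visit V.
  Visit Z.
  At Z: go right to L.
    At L: go left to R.
      At R: go left to B.
        B is a leaf — visit B.
      Visit R.
      At R: go right to S.
        At S: no left child.
        Visit S.
        At S: go right to X.
          At X: go left to J.
            At J: no left child.
            Visit J.
            At J: go right to Y.
              Y is a leaf — visit Y.
          Visit X.
          At X: go right to K.
            K is a leaf — visit K.
    Visit L.
    At L: go right to P.
      At P: go left to U.
        At U: go left to M.
          M is a leaf — visit M.
        Visit U.
        At U: no right child.
      Visit P.
      At P: no right child.
Full in-order sequence: W, Q, E, V, Z, B, R, S, J, Y, X, K, L, M, U, P.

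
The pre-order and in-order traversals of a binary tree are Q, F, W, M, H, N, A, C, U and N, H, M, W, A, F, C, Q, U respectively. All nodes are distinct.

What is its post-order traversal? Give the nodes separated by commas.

The first element of pre-order is the root; it splits in-order into left and right subtrees.
Root Q: left subtree has 7 nodes {N, H, M, W, A, F, C}, right has 1 {U}.
  Root F: left subtree has 5 nodes {N, H, M, W, A}, right has 1 {C}.
    Root W: left subtree has 3 nodes {N, H, M}, right has 1 {A}.
      Root M: left subtree has 2 nodes {N, H}, right has 0 { }.
        Root H: left subtree has 1 node {N}, right has 0 { }.

N, H, M, A, W, C, F, U, Q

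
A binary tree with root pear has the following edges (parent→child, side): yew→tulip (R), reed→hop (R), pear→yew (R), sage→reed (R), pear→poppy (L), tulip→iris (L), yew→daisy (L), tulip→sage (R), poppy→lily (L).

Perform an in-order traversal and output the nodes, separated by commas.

lily, poppy, pear, daisy, yew, iris, tulip, sage, reed, hop

In-order visits the left subtree, then the node, then the right subtree.
At pear: go left to poppy.
  At poppy: go left to lily.
    lily is a leaf — visit lily.
  Visit poppy.
  At poppy: no right child.
Visit pear.
At pear: go right to yew.
  At yew: go left to daisy.
    daisy is a leaf — visit daisy.
  Visit yew.
  At yew: go right to tulip.
    At tulip: go left to iris.
      iris is a leaf — visit iris.
    Visit tulip.
    At tulip: go right to sage.
      At sage: no left child.
      Visit sage.
      At sage: go right to reed.
        At reed: no left child.
        Visit reed.
        At reed: go right to hop.
          hop is a leaf — visit hop.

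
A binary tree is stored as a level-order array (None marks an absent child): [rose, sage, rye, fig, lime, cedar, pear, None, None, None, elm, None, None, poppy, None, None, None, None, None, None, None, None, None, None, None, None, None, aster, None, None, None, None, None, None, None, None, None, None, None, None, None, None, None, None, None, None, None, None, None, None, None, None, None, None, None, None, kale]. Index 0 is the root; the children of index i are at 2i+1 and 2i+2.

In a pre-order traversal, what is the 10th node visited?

Pre-order visits the node, then its left subtree, then its right subtree.
Visit rose.
At rose: go left to sage.
  Visit sage.
  At sage: go left to fig.
    fig is a leaf — visit fig.
  At sage: go right to lime.
    Visit lime.
    At lime: no left child.
    At lime: go right to elm.
      elm is a leaf — visit elm.
At rose: go right to rye.
  Visit rye.
  At rye: go left to cedar.
    cedar is a leaf — visit cedar.
  At rye: go right to pear.
    Visit pear.
    At pear: go left to poppy.
      Visit poppy.
      At poppy: go left to aster.
        Visit aster.
        At aster: no left child.
        At aster: go right to kale.
          kale is a leaf — visit kale.
      At poppy: no right child.
    At pear: no right child.
Full pre-order sequence: rose, sage, fig, lime, elm, rye, cedar, pear, poppy, aster, kale.

aster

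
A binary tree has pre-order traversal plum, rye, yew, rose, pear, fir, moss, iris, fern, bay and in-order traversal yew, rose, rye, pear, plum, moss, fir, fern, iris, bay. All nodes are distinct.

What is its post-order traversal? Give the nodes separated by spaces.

The first element of pre-order is the root; it splits in-order into left and right subtrees.
Root plum: left subtree has 4 nodes {yew, rose, rye, pear}, right has 5 {moss, fir, fern, iris, bay}.
  Root rye: left subtree has 2 nodes {yew, rose}, right has 1 {pear}.
    Root yew: left subtree has 0 nodes { }, right has 1 {rose}.
  Root fir: left subtree has 1 node {moss}, right has 3 {fern, iris, bay}.
    Root iris: left subtree has 1 node {fern}, right has 1 {bay}.

rose yew pear rye moss fern bay iris fir plum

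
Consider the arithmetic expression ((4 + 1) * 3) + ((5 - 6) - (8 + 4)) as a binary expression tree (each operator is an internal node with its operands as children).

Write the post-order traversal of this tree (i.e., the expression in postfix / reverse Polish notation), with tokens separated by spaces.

4 1 + 3 * 5 6 - 8 4 + - +

Post-order on an expression tree gives postfix notation: for each operator, emit left operand, right operand, then the operator.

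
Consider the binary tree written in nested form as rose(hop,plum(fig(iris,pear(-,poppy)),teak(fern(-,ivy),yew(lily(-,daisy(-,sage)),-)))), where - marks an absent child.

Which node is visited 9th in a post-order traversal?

daisy

Post-order visits the left subtree, then the right subtree, then the node.
At rose: go left to hop.
  hop is a leaf — visit hop.
At rose: go right to plum.
  At plum: go left to fig.
    At fig: go left to iris.
      iris is a leaf — visit iris.
    At fig: go right to pear.
      At pear: no left child.
      At pear: go right to poppy.
        poppy is a leaf — visit poppy.
      Visit pear.
    Visit fig.
  At plum: go right to teak.
    At teak: go left to fern.
      At fern: no left child.
      At fern: go right to ivy.
        ivy is a leaf — visit ivy.
      Visit fern.
    At teak: go right to yew.
      At yew: go left to lily.
        At lily: no left child.
        At lily: go right to daisy.
          At daisy: no left child.
          At daisy: go right to sage.
            sage is a leaf — visit sage.
          Visit daisy.
        Visit lily.
      At yew: no right child.
      Visit yew.
    Visit teak.
  Visit plum.
Visit rose.
Full post-order sequence: hop, iris, poppy, pear, fig, ivy, fern, sage, daisy, lily, yew, teak, plum, rose.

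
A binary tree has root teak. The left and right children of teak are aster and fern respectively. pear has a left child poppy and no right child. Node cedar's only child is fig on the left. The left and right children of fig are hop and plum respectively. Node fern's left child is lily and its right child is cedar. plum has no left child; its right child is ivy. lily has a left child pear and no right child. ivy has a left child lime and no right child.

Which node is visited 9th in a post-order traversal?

fig

Post-order visits the left subtree, then the right subtree, then the node.
At teak: go left to aster.
  aster is a leaf — visit aster.
At teak: go right to fern.
  At fern: go left to lily.
    At lily: go left to pear.
      At pear: go left to poppy.
        poppy is a leaf — visit poppy.
      At pear: no right child.
      Visit pear.
    At lily: no right child.
    Visit lily.
  At fern: go right to cedar.
    At cedar: go left to fig.
      At fig: go left to hop.
        hop is a leaf — visit hop.
      At fig: go right to plum.
        At plum: no left child.
        At plum: go right to ivy.
          At ivy: go left to lime.
            lime is a leaf — visit lime.
          At ivy: no right child.
          Visit ivy.
        Visit plum.
      Visit fig.
    At cedar: no right child.
    Visit cedar.
  Visit fern.
Visit teak.
Full post-order sequence: aster, poppy, pear, lily, hop, lime, ivy, plum, fig, cedar, fern, teak.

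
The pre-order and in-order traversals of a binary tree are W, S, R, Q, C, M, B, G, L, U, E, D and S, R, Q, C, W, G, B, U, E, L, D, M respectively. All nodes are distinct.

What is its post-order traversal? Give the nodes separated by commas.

The first element of pre-order is the root; it splits in-order into left and right subtrees.
Root W: left subtree has 4 nodes {S, R, Q, C}, right has 7 {G, B, U, E, L, D, M}.
  Root S: left subtree has 0 nodes { }, right has 3 {R, Q, C}.
    Root R: left subtree has 0 nodes { }, right has 2 {Q, C}.
      Root Q: left subtree has 0 nodes { }, right has 1 {C}.
  Root M: left subtree has 6 nodes {G, B, U, E, L, D}, right has 0 { }.
    Root B: left subtree has 1 node {G}, right has 4 {U, E, L, D}.
      Root L: left subtree has 2 nodes {U, E}, right has 1 {D}.
        Root U: left subtree has 0 nodes { }, right has 1 {E}.

C, Q, R, S, G, E, U, D, L, B, M, W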